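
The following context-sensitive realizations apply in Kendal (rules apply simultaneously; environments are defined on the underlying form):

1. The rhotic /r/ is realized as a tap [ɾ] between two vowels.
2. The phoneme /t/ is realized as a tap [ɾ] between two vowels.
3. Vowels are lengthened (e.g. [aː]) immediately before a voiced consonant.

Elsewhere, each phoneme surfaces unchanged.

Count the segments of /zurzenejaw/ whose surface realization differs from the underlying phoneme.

Segments that undergo a rule: /u/ → [uː] (rule 3); /e/ → [eː] (rule 3); /e/ → [eː] (rule 3); /a/ → [aː] (rule 3).
All other segments surface unchanged.

4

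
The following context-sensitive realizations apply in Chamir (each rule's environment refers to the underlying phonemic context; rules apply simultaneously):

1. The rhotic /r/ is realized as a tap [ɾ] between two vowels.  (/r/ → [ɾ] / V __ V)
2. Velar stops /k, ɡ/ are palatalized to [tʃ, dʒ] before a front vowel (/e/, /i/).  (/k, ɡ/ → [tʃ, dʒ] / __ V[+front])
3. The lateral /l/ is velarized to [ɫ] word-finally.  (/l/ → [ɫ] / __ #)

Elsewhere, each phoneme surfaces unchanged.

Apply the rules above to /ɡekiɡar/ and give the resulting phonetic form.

Rule 2 applies to /ɡ/ (word-initial: before a front vowel) → [dʒ].
/e/ (between /ɡ/ and /k/) is unaffected → [e].
/k/ (between /e/ and /i/): before a front vowel, so rule 2 applies → [tʃ].
/i/ — not in any rule's target class → [i].
/ɡ/ (between /i/ and /a/): rule 2 targets it, but not before a front vowel → unchanged [ɡ].
/a/ — not in any rule's target class → [a].
/r/ (word-final) is in the target of rule 1 but the environment (between two vowels) is not met → [r].

[dʒetʃiɡar]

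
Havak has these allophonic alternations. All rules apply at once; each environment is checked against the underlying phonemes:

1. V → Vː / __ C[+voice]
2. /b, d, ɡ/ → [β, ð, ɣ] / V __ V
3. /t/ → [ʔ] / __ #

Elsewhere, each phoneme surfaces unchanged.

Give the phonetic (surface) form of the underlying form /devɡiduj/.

/d/ (word-initial): rule 2 targets it, but not between two vowels → unchanged [d].
/e/ (between /d/ and /v/): before a voiced consonant, so rule 1 applies → [eː].
/v/ (between /e/ and /ɡ/) is unaffected → [v].
/ɡ/ (between /v/ and /i/) fails the environment for rule 2, so it stays [ɡ].
/i/ (between /ɡ/ and /d/): before a voiced consonant, so rule 1 applies → [iː].
/d/ — between /i/ and /u/, between two vowels — surfaces as [ð] (rule 2).
/u/ — between /d/ and /j/, before a voiced consonant — surfaces as [uː] (rule 1).
/j/ (word-final) is unaffected → [j].

[deːvɡiːðuːj]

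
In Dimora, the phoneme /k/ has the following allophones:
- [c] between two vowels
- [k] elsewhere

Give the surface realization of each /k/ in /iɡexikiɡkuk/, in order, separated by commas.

Occurrence 1 (position 6): between two vowels → [c].
Occurrence 2 (position 9): no conditioning environment matches → elsewhere allophone [k].
Occurrence 3 (position 11): no conditioning environment matches → elsewhere allophone [k].

[c], [k], [k]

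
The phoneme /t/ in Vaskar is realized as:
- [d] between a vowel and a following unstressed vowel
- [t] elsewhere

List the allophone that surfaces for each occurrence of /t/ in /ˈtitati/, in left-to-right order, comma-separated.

Occurrence 1 (position 1): no conditioning environment matches → elsewhere allophone [t].
Occurrence 2 (position 3): between a vowel and a following unstressed vowel → [d].
Occurrence 3 (position 5): between a vowel and a following unstressed vowel → [d].

[t], [d], [d]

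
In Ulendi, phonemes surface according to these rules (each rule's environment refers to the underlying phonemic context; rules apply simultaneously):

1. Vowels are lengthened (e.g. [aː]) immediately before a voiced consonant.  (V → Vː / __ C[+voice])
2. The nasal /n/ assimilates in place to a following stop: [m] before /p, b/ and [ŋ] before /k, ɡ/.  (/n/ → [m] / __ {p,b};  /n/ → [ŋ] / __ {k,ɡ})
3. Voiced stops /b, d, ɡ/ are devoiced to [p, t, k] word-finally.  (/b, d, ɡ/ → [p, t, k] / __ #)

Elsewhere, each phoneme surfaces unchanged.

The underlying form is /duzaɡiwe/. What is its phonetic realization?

/d/ (word-initial) fails the environment for rule 3, so it stays [d].
/u/ — between /d/ and /z/, before a voiced consonant — surfaces as [uː] (rule 1).
/z/ — not in any rule's target class → [z].
/a/ meets the environment for rule 1 (before a voiced consonant) → [aː].
/ɡ/ (between /a/ and /i/) is in the target of rule 3 but the environment (word-finally) is not met → [ɡ].
/i/ (between /ɡ/ and /w/): before a voiced consonant, so rule 1 applies → [iː].
/w/ (between /i/ and /e/) is unaffected → [w].
/e/ (word-final) fails the environment for rule 1, so it stays [e].

[duːzaːɡiːwe]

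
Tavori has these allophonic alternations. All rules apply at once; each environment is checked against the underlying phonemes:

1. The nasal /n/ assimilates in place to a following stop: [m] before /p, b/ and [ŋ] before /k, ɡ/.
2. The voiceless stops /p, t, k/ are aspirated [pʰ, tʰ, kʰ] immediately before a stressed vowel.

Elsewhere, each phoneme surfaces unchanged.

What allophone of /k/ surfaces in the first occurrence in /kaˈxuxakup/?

[k]

/k/ (word-initial) fails the environment for rule 2, so it stays [k].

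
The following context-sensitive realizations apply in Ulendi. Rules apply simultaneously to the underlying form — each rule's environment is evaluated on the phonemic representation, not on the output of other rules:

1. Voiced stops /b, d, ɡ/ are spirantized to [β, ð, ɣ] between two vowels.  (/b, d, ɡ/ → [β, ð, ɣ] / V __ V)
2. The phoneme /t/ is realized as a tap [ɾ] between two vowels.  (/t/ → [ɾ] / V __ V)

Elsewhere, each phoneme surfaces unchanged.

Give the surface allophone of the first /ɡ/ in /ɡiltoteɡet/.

[ɡ]

/ɡ/ (word-initial) fails the environment for rule 1, so it stays [ɡ].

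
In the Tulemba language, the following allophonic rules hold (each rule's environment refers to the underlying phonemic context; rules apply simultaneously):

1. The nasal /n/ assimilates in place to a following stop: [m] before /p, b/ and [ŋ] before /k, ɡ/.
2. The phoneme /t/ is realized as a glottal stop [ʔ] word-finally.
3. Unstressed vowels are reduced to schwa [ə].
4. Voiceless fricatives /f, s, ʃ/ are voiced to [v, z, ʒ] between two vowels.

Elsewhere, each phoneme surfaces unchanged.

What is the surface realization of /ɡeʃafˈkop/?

[ɡəʒəfˈkop]

/ɡ/ — not in any rule's target class → [ɡ].
/e/ (between /ɡ/ and /ʃ/): in an unstressed syllable, so rule 3 applies → [ə].
/ʃ/ (between /e/ and /a/) occurs between two vowels → [ʒ] by rule 4.
/a/ — between /ʃ/ and /f/, in an unstressed syllable — surfaces as [ə] (rule 3).
/f/ (between /a/ and /k/) is in the target of rule 4 but the environment (between two vowels) is not met → [f].
/k/ (between /f/ and /o/): no rule targets it → [k].
/o/ (between /k/ and /p/) fails the environment for rule 3, so it stays [o].
/p/ (word-final): no rule targets it → [p].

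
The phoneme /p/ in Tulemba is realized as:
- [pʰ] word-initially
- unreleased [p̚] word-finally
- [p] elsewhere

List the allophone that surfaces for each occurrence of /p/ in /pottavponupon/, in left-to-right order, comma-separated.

[pʰ], [p], [p]

Occurrence 1 (position 1): word-initially → [pʰ].
Occurrence 2 (position 7): no conditioning environment matches → elsewhere allophone [p].
Occurrence 3 (position 11): no conditioning environment matches → elsewhere allophone [p].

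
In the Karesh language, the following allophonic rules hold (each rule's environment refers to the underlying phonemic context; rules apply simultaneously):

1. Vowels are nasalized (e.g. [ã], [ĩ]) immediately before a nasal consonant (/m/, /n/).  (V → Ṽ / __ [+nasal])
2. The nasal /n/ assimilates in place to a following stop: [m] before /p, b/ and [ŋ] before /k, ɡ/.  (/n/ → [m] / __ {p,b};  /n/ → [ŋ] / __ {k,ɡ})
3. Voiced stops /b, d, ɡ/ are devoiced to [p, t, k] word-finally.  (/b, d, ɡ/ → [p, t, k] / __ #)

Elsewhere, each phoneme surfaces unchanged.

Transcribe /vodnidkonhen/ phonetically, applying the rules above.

/v/ — not in any rule's target class → [v].
/o/ (between /v/ and /d/) fails the environment for rule 1, so it stays [o].
/d/ (between /o/ and /n/): rule 3 targets it, but not word-finally → unchanged [d].
/n/ (between /d/ and /i/): rule 2 targets it, but not before a labial or velar stop → unchanged [n].
/i/ (between /n/ and /d/) fails the environment for rule 1, so it stays [i].
/d/ (between /i/ and /k/): rule 3 targets it, but not word-finally → unchanged [d].
/k/ (between /d/ and /o/) is unaffected → [k].
/o/ (between /k/ and /n/) occurs before a nasal consonant → [õ] by rule 1.
/n/ (between /o/ and /h/) is in the target of rule 2 but the environment (before a labial or velar stop) is not met → [n].
/h/ (between /n/ and /e/) is unaffected → [h].
/e/ (between /h/ and /n/): before a nasal consonant, so rule 1 applies → [ẽ].
/n/ (word-final) is in the target of rule 2 but the environment (before a labial or velar stop) is not met → [n].

[vodnidkõnhẽn]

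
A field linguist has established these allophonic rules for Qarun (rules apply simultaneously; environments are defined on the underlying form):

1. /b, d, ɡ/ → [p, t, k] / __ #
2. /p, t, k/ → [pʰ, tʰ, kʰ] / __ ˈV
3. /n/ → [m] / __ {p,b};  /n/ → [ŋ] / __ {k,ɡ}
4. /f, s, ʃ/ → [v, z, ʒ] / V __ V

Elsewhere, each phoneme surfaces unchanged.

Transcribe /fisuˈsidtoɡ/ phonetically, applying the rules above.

[fizuˈzidtok]

/f/ — word-initial; rule 4 does not apply here → [f].
/i/ (between /f/ and /s/): no rule targets it → [i].
/s/ (between /i/ and /u/): between two vowels, so rule 4 applies → [z].
/u/ — not in any rule's target class → [u].
/s/ (between /u/ and /i/): between two vowels, so rule 4 applies → [z].
/i/ (between /s/ and /d/) is unaffected → [i].
/d/ (between /i/ and /t/): rule 1 targets it, but not word-finally → unchanged [d].
/t/ (between /d/ and /o/) is in the target of rule 2 but the environment (immediately before a stressed vowel) is not met → [t].
/o/ stays [o].
/ɡ/ meets the environment for rule 1 (word-finally) → [k].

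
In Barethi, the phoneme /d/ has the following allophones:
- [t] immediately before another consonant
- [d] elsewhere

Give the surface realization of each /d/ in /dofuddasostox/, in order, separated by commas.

Occurrence 1 (position 1): no conditioning environment matches → elsewhere allophone [d].
Occurrence 2 (position 5): immediately before another consonant → [t].
Occurrence 3 (position 6): no conditioning environment matches → elsewhere allophone [d].

[d], [t], [d]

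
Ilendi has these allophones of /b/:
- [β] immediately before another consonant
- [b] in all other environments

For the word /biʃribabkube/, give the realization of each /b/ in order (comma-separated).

[b], [b], [β], [b]

Occurrence 1 (position 1): no conditioning environment matches → elsewhere allophone [b].
Occurrence 2 (position 6): no conditioning environment matches → elsewhere allophone [b].
Occurrence 3 (position 8): immediately before another consonant → [β].
Occurrence 4 (position 11): no conditioning environment matches → elsewhere allophone [b].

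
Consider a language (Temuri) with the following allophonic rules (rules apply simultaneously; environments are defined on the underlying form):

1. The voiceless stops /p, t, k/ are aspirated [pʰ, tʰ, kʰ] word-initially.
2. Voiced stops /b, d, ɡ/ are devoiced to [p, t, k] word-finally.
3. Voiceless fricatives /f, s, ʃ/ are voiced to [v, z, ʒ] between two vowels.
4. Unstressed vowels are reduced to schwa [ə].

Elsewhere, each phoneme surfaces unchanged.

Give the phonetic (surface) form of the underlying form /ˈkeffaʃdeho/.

[ˈkʰeffəʃdəhə]

/k/ (word-initial) occurs word-initially → [kʰ] by rule 1.
/e/ (between /k/ and /f/): rule 4 targets it, but not in an unstressed syllable → unchanged [e].
/f/ — between /e/ and /f/; rule 3 does not apply here → [f].
/f/ (between /f/ and /a/) is in the target of rule 3 but the environment (between two vowels) is not met → [f].
/a/ (between /f/ and /ʃ/): in an unstressed syllable, so rule 4 applies → [ə].
/ʃ/ (between /a/ and /d/): rule 3 targets it, but not between two vowels → unchanged [ʃ].
/d/ (between /ʃ/ and /e/) is in the target of rule 2 but the environment (word-finally) is not met → [d].
Rule 4 applies to /e/ (between /d/ and /h/: in an unstressed syllable) → [ə].
/h/ (between /e/ and /o/) is unaffected → [h].
/o/ (word-final) occurs in an unstressed syllable → [ə] by rule 4.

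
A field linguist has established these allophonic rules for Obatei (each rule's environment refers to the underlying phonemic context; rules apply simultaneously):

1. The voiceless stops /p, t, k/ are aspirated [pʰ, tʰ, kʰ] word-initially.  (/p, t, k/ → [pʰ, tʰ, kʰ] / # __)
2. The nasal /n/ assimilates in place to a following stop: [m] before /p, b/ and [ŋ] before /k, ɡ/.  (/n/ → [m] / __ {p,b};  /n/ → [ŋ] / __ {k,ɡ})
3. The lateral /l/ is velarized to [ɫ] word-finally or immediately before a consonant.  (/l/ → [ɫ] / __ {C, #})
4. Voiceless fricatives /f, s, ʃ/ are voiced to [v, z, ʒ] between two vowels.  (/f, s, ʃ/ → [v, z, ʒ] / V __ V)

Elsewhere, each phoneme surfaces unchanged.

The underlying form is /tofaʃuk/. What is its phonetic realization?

/t/ — word-initial, word-initially — surfaces as [tʰ] (rule 1).
/o/ (between /t/ and /f/) is unaffected → [o].
/f/ meets the environment for rule 4 (between two vowels) → [v].
/a/ — not in any rule's target class → [a].
/ʃ/ — between /a/ and /u/, between two vowels — surfaces as [ʒ] (rule 4).
/u/ (between /ʃ/ and /k/) is unaffected → [u].
/k/ (word-final) is in the target of rule 1 but the environment (word-initially) is not met → [k].

[tʰovaʒuk]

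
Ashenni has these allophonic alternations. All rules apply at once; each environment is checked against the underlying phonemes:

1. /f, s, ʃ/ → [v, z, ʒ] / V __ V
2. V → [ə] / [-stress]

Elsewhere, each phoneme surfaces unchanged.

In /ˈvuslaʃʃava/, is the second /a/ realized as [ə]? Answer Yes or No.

/a/ meets the environment for rule 2 (in an unstressed syllable) → [ə].
The actual realization is [ə], which matches [ə].

Yes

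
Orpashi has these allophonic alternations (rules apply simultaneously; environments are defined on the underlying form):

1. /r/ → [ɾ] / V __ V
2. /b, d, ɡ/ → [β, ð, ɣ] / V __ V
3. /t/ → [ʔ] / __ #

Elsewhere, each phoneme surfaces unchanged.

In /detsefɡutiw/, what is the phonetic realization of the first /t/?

[t]

/t/ — between /e/ and /s/; rule 3 does not apply here → [t].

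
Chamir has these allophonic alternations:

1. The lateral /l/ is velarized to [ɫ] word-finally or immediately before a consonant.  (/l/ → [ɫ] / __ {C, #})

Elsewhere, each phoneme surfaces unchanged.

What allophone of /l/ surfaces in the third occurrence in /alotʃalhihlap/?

[l]

/l/ (between /h/ and /a/) fails the environment for rule 1, so it stays [l].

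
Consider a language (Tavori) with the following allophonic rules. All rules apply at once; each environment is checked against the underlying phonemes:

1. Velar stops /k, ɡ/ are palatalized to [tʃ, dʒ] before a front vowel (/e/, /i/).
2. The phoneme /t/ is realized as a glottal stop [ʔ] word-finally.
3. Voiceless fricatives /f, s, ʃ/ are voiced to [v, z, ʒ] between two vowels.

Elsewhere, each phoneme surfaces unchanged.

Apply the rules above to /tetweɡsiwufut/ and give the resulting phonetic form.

[tetweɡsiwuvuʔ]

/t/ (word-initial) fails the environment for rule 2, so it stays [t].
/t/ (between /e/ and /w/) fails the environment for rule 2, so it stays [t].
/ɡ/ (between /e/ and /s/): rule 1 targets it, but not before a front vowel → unchanged [ɡ].
/s/ — between /ɡ/ and /i/; rule 3 does not apply here → [s].
/f/ — between /u/ and /u/, between two vowels — surfaces as [v] (rule 3).
/t/ (word-final): word-finally, so rule 2 applies → [ʔ].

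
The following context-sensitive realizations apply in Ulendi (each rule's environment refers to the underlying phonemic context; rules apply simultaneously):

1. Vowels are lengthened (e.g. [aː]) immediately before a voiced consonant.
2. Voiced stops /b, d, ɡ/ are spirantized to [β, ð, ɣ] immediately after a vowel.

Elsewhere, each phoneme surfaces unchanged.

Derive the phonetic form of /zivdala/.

/i/ — between /z/ and /v/, before a voiced consonant — surfaces as [iː] (rule 1).
/d/ (between /v/ and /a/) is in the target of rule 2 but the environment (immediately after a vowel) is not met → [d].
/a/ (between /d/ and /l/): before a voiced consonant, so rule 1 applies → [aː].
/a/ (word-final) fails the environment for rule 1, so it stays [a].

[ziːvdaːla]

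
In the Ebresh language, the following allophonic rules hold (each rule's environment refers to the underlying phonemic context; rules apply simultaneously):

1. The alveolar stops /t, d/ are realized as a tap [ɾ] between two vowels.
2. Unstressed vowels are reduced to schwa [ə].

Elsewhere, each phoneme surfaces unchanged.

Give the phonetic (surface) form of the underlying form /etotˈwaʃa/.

[əɾətˈwaʃə]

/e/ meets the environment for rule 2 (in an unstressed syllable) → [ə].
/t/ (between /e/ and /o/): between two vowels, so rule 1 applies → [ɾ].
/o/ — between /t/ and /t/, in an unstressed syllable — surfaces as [ə] (rule 2).
/t/ (between /o/ and /w/) is in the target of rule 1 but the environment (between two vowels) is not met → [t].
/w/ — not in any rule's target class → [w].
/a/ — between /w/ and /ʃ/; rule 2 does not apply here → [a].
/ʃ/ (between /a/ and /a/) is unaffected → [ʃ].
/a/ (word-final): in an unstressed syllable, so rule 2 applies → [ə].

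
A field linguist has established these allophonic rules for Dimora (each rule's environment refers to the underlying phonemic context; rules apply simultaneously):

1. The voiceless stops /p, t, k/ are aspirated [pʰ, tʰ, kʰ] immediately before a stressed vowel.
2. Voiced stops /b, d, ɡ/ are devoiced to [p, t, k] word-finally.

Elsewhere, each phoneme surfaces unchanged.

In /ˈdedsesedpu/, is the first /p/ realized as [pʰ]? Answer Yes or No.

/p/ (between /d/ and /u/) is in the target of rule 1 but the environment (immediately before a stressed vowel) is not met → [p].
The actual realization is [p], not [pʰ].

No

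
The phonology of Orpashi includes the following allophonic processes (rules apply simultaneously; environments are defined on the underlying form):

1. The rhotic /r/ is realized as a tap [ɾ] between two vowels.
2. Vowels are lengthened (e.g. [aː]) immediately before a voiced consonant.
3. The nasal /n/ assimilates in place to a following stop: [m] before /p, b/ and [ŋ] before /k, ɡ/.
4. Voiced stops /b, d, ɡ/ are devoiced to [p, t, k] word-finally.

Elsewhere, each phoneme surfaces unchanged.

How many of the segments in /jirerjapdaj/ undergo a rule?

Segments that undergo a rule: /i/ → [iː] (rule 2); /r/ → [ɾ] (rule 1); /e/ → [eː] (rule 2); /a/ → [aː] (rule 2).
All other segments surface unchanged.

4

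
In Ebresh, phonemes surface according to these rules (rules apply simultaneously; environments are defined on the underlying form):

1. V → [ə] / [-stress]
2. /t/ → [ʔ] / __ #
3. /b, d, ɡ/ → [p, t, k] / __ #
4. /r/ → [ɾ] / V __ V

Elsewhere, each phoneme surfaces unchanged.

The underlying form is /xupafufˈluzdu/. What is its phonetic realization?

/u/ (between /x/ and /p/) occurs in an unstressed syllable → [ə] by rule 1.
Rule 1 applies to /a/ (between /p/ and /f/: in an unstressed syllable) → [ə].
/u/ (between /f/ and /f/): in an unstressed syllable, so rule 1 applies → [ə].
/u/ (between /l/ and /z/): rule 1 targets it, but not in an unstressed syllable → unchanged [u].
/d/ (between /z/ and /u/): rule 3 targets it, but not word-finally → unchanged [d].
/u/ — word-final, in an unstressed syllable — surfaces as [ə] (rule 1).

[xəpəfəfˈluzdə]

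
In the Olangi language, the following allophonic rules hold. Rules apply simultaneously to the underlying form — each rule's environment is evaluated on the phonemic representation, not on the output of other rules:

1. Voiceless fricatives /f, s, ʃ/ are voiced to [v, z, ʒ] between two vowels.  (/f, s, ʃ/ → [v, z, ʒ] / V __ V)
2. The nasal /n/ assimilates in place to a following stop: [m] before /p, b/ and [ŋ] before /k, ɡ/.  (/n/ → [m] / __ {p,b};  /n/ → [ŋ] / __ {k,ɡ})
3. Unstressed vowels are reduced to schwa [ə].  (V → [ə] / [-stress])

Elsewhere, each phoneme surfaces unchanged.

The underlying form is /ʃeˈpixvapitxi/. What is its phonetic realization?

[ʃəˈpixvəpətxə]

/ʃ/ — word-initial; rule 1 does not apply here → [ʃ].
/e/ (between /ʃ/ and /p/) occurs in an unstressed syllable → [ə] by rule 3.
/p/ (between /e/ and /i/): no rule targets it → [p].
/i/ — between /p/ and /x/; rule 3 does not apply here → [i].
/x/ (between /i/ and /v/) is unaffected → [x].
/v/ — not in any rule's target class → [v].
/a/ (between /v/ and /p/): in an unstressed syllable, so rule 3 applies → [ə].
/p/ (between /a/ and /i/): no rule targets it → [p].
/i/ meets the environment for rule 3 (in an unstressed syllable) → [ə].
/t/ stays [t].
/x/ (between /t/ and /i/) is unaffected → [x].
/i/ (word-final): in an unstressed syllable, so rule 3 applies → [ə].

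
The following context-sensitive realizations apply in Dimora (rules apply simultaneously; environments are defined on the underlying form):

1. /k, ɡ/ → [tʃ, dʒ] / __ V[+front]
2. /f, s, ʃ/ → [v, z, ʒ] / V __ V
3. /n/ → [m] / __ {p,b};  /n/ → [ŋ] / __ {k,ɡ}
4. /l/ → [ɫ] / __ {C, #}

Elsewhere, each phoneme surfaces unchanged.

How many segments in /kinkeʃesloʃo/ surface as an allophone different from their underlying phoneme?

5

Segments that undergo a rule: /k/ → [tʃ] (rule 1); /n/ → [ŋ] (rule 3); /k/ → [tʃ] (rule 1); /ʃ/ → [ʒ] (rule 2); /ʃ/ → [ʒ] (rule 2).
All other segments surface unchanged.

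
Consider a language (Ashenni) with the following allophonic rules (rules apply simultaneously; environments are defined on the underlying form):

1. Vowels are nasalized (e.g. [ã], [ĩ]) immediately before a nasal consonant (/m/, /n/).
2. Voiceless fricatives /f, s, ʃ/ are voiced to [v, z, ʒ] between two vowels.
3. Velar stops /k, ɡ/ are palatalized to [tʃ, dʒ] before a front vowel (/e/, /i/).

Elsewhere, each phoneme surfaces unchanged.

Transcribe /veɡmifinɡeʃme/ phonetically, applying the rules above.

/v/ — not in any rule's target class → [v].
/e/ (between /v/ and /ɡ/) fails the environment for rule 1, so it stays [e].
/ɡ/ (between /e/ and /m/) is in the target of rule 3 but the environment (before a front vowel) is not met → [ɡ].
/m/ (between /ɡ/ and /i/) is unaffected → [m].
/i/ (between /m/ and /f/) is in the target of rule 1 but the environment (before a nasal consonant) is not met → [i].
/f/ meets the environment for rule 2 (between two vowels) → [v].
/i/ — between /f/ and /n/, before a nasal consonant — surfaces as [ĩ] (rule 1).
/n/ — not in any rule's target class → [n].
/ɡ/ (between /n/ and /e/) occurs before a front vowel → [dʒ] by rule 3.
/e/ (between /ɡ/ and /ʃ/) is in the target of rule 1 but the environment (before a nasal consonant) is not met → [e].
/ʃ/ (between /e/ and /m/) fails the environment for rule 2, so it stays [ʃ].
/m/ stays [m].
/e/ (word-final) is in the target of rule 1 but the environment (before a nasal consonant) is not met → [e].

[veɡmivĩndʒeʃme]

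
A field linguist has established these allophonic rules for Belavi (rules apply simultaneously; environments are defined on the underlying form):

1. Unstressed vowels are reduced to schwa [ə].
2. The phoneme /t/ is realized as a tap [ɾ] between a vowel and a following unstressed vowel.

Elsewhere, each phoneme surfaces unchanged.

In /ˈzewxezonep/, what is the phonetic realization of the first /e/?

/e/ (between /z/ and /w/) fails the environment for rule 1, so it stays [e].

[e]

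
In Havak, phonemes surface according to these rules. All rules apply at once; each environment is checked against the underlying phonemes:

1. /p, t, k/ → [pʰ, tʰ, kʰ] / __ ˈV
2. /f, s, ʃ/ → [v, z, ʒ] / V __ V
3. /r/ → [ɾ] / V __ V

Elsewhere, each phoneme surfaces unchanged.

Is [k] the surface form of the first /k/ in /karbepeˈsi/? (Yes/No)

/k/ (word-initial): rule 1 targets it, but not immediately before a stressed vowel → unchanged [k].
The actual realization is [k], which matches [k].

Yes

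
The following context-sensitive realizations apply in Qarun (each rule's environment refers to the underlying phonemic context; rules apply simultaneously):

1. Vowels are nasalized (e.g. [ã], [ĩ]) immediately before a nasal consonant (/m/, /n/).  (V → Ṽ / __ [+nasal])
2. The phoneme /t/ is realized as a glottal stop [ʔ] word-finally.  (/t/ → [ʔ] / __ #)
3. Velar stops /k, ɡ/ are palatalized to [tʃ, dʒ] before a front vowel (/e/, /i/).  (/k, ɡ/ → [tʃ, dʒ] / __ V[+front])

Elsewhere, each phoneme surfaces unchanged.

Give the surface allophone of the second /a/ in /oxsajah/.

[a]

/a/ — between /j/ and /h/; rule 1 does not apply here → [a].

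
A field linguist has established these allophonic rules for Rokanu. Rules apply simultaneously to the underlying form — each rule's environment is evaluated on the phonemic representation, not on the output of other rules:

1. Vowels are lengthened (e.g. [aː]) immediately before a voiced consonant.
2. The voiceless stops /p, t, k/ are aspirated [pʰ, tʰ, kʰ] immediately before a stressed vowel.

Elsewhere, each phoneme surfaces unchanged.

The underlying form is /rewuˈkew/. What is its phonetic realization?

[reːwuˈkʰeːw]

/e/ (between /r/ and /w/) occurs before a voiced consonant → [eː] by rule 1.
/u/ (between /w/ and /k/) is in the target of rule 1 but the environment (before a voiced consonant) is not met → [u].
/k/ meets the environment for rule 2 (immediately before a stressed vowel) → [kʰ].
/e/ meets the environment for rule 1 (before a voiced consonant) → [eː].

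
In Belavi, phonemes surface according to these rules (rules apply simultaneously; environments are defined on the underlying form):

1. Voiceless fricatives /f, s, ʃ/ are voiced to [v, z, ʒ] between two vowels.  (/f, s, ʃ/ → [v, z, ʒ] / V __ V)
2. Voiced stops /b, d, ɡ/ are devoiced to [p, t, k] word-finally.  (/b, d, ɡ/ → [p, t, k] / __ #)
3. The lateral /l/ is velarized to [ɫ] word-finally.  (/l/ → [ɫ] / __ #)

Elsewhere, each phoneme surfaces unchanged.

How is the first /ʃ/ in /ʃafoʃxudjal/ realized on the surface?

[ʃ]

/ʃ/ (word-initial) fails the environment for rule 1, so it stays [ʃ].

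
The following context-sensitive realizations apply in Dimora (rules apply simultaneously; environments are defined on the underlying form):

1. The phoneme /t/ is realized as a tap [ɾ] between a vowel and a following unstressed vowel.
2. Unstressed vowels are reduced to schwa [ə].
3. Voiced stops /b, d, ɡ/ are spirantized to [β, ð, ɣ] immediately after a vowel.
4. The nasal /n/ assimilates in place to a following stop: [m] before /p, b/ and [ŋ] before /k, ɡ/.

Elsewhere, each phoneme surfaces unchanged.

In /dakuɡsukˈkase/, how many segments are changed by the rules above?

Segments that undergo a rule: /a/ → [ə] (rule 2); /u/ → [ə] (rule 2); /ɡ/ → [ɣ] (rule 3); /u/ → [ə] (rule 2); /e/ → [ə] (rule 2).
All other segments surface unchanged.

5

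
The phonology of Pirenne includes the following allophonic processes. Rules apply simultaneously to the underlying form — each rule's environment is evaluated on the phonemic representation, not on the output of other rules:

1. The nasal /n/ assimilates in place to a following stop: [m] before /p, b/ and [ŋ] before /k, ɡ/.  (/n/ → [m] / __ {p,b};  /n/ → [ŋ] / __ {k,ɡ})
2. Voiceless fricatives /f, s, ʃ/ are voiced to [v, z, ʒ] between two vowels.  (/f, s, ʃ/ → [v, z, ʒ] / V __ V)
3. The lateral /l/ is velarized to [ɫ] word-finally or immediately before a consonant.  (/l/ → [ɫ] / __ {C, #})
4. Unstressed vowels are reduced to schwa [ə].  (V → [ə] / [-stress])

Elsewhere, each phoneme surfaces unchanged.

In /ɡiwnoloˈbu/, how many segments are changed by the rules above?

Segments that undergo a rule: /i/ → [ə] (rule 4); /o/ → [ə] (rule 4); /o/ → [ə] (rule 4).
All other segments surface unchanged.

3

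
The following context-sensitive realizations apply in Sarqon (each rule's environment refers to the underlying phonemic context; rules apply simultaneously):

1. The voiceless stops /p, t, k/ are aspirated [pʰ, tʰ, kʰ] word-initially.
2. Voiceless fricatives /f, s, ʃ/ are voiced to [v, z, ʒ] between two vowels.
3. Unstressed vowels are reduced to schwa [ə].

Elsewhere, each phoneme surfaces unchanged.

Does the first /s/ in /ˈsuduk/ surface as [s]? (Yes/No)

Yes

/s/ (word-initial) is in the target of rule 2 but the environment (between two vowels) is not met → [s].
The actual realization is [s], which matches [s].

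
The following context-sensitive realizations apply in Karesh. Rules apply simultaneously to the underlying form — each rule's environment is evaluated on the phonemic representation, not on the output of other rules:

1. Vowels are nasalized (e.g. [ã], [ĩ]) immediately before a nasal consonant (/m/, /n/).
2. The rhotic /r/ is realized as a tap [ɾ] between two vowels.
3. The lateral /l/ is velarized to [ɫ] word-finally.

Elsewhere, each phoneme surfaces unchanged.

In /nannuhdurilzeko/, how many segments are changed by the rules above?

Segments that undergo a rule: /a/ → [ã] (rule 1); /r/ → [ɾ] (rule 2).
All other segments surface unchanged.

2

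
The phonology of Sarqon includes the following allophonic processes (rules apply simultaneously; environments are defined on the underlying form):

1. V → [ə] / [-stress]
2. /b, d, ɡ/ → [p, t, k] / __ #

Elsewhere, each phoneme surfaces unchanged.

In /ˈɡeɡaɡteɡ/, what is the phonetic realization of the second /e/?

/e/ meets the environment for rule 1 (in an unstressed syllable) → [ə].

[ə]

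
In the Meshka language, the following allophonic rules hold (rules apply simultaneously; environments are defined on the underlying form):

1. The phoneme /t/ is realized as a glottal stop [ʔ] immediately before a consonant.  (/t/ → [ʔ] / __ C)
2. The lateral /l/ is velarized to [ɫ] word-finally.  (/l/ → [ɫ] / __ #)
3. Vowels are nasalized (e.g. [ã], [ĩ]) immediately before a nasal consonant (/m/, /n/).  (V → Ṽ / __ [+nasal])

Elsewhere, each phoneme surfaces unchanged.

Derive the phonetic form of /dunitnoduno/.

/d/ — not in any rule's target class → [d].
/u/ — between /d/ and /n/, before a nasal consonant — surfaces as [ũ] (rule 3).
/n/ (between /u/ and /i/) is unaffected → [n].
/i/ (between /n/ and /t/): rule 3 targets it, but not before a nasal consonant → unchanged [i].
/t/ — between /i/ and /n/, immediately before a consonant — surfaces as [ʔ] (rule 1).
/n/ stays [n].
/o/ (between /n/ and /d/) is in the target of rule 3 but the environment (before a nasal consonant) is not met → [o].
/d/ stays [d].
/u/ meets the environment for rule 3 (before a nasal consonant) → [ũ].
/n/ (between /u/ and /o/): no rule targets it → [n].
/o/ — word-final; rule 3 does not apply here → [o].

[dũniʔnodũno]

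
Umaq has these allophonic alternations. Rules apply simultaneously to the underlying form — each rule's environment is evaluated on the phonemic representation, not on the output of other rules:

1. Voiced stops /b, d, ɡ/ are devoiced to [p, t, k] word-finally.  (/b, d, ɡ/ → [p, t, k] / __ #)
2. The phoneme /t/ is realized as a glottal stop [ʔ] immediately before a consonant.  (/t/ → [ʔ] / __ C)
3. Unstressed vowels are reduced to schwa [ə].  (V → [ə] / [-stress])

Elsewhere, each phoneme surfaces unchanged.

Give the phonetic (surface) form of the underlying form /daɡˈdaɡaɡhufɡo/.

/d/ (word-initial): rule 1 targets it, but not word-finally → unchanged [d].
/a/ (between /d/ and /ɡ/) occurs in an unstressed syllable → [ə] by rule 3.
/ɡ/ (between /a/ and /d/): rule 1 targets it, but not word-finally → unchanged [ɡ].
/d/ (between /ɡ/ and /a/) is in the target of rule 1 but the environment (word-finally) is not met → [d].
/a/ (between /d/ and /ɡ/): rule 3 targets it, but not in an unstressed syllable → unchanged [a].
/ɡ/ (between /a/ and /a/): rule 1 targets it, but not word-finally → unchanged [ɡ].
Rule 3 applies to /a/ (between /ɡ/ and /ɡ/: in an unstressed syllable) → [ə].
/ɡ/ (between /a/ and /h/) is in the target of rule 1 but the environment (word-finally) is not met → [ɡ].
/h/ (between /ɡ/ and /u/): no rule targets it → [h].
/u/ meets the environment for rule 3 (in an unstressed syllable) → [ə].
/f/ (between /u/ and /ɡ/) is unaffected → [f].
/ɡ/ (between /f/ and /o/) fails the environment for rule 1, so it stays [ɡ].
/o/ meets the environment for rule 3 (in an unstressed syllable) → [ə].

[dəɡˈdaɡəɡhəfɡə]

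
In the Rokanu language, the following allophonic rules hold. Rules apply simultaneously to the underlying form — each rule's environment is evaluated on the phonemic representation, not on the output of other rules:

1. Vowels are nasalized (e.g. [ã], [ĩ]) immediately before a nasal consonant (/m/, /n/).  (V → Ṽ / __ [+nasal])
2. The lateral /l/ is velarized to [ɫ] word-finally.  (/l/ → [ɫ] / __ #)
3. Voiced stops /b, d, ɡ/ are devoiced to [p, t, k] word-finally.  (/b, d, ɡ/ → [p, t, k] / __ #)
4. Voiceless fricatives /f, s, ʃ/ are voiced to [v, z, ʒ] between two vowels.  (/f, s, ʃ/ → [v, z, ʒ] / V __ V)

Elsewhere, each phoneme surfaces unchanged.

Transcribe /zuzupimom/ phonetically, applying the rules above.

[zuzupĩmõm]

/z/ — not in any rule's target class → [z].
/u/ (between /z/ and /z/): rule 1 targets it, but not before a nasal consonant → unchanged [u].
/z/ (between /u/ and /u/): no rule targets it → [z].
/u/ — between /z/ and /p/; rule 1 does not apply here → [u].
/p/ (between /u/ and /i/): no rule targets it → [p].
/i/ (between /p/ and /m/): before a nasal consonant, so rule 1 applies → [ĩ].
/m/ — not in any rule's target class → [m].
/o/ meets the environment for rule 1 (before a nasal consonant) → [õ].
/m/ stays [m].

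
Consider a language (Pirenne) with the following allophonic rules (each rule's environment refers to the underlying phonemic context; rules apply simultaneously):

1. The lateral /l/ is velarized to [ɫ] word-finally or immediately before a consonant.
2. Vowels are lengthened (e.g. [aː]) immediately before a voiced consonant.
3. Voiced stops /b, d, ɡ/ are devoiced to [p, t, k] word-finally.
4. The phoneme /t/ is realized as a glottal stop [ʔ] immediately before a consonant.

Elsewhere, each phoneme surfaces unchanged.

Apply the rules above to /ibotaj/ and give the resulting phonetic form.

/i/ (word-initial): before a voiced consonant, so rule 2 applies → [iː].
/b/ — between /i/ and /o/; rule 3 does not apply here → [b].
/o/ (between /b/ and /t/): rule 2 targets it, but not before a voiced consonant → unchanged [o].
/t/ (between /o/ and /a/) fails the environment for rule 4, so it stays [t].
Rule 2 applies to /a/ (between /t/ and /j/: before a voiced consonant) → [aː].
/j/ (word-final): no rule targets it → [j].

[iːbotaːj]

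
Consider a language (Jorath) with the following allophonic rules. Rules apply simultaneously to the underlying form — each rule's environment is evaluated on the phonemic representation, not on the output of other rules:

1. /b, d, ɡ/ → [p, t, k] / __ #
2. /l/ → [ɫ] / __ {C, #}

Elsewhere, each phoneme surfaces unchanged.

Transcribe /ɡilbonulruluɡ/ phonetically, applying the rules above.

/ɡ/ (word-initial) fails the environment for rule 1, so it stays [ɡ].
/l/ (between /i/ and /b/) occurs word-finally or immediately before a consonant → [ɫ] by rule 2.
/b/ — between /l/ and /o/; rule 1 does not apply here → [b].
/l/ meets the environment for rule 2 (word-finally or immediately before a consonant) → [ɫ].
/l/ (between /u/ and /u/) fails the environment for rule 2, so it stays [l].
Rule 1 applies to /ɡ/ (word-final: word-finally) → [k].

[ɡiɫbonuɫruluk]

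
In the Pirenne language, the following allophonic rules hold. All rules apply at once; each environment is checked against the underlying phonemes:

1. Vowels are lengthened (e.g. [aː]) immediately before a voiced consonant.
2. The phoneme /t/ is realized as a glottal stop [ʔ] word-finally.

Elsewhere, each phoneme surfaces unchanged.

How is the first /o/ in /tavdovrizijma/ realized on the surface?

[oː]

Rule 1 applies to /o/ (between /d/ and /v/: before a voiced consonant) → [oː].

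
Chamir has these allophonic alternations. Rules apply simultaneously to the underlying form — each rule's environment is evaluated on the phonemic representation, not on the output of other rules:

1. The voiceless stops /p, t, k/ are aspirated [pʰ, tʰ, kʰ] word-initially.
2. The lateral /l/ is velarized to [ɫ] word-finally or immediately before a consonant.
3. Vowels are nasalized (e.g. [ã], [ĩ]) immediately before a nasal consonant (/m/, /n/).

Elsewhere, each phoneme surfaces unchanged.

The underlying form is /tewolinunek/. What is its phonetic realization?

[tʰewolĩnũnek]

/t/ (word-initial): word-initially, so rule 1 applies → [tʰ].
/e/ — between /t/ and /w/; rule 3 does not apply here → [e].
/w/ (between /e/ and /o/): no rule targets it → [w].
/o/ (between /w/ and /l/) fails the environment for rule 3, so it stays [o].
/l/ (between /o/ and /i/): rule 2 targets it, but not word-finally or immediately before a consonant → unchanged [l].
/i/ — between /l/ and /n/, before a nasal consonant — surfaces as [ĩ] (rule 3).
/n/ — not in any rule's target class → [n].
/u/ meets the environment for rule 3 (before a nasal consonant) → [ũ].
/n/ (between /u/ and /e/): no rule targets it → [n].
/e/ (between /n/ and /k/) is in the target of rule 3 but the environment (before a nasal consonant) is not met → [e].
/k/ — word-final; rule 1 does not apply here → [k].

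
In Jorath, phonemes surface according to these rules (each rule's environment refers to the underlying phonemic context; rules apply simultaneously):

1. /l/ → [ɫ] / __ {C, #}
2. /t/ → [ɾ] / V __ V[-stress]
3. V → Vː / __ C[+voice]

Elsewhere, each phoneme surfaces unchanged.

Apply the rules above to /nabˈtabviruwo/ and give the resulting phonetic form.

[naːbˈtaːbviːruːwo]

/n/ stays [n].
/a/ (between /n/ and /b/): before a voiced consonant, so rule 3 applies → [aː].
/b/ stays [b].
/t/ (between /b/ and /a/) fails the environment for rule 2, so it stays [t].
/a/ (between /t/ and /b/) occurs before a voiced consonant → [aː] by rule 3.
/b/ (between /a/ and /v/) is unaffected → [b].
/v/ (between /b/ and /i/): no rule targets it → [v].
/i/ — between /v/ and /r/, before a voiced consonant — surfaces as [iː] (rule 3).
/r/ (between /i/ and /u/) is unaffected → [r].
Rule 3 applies to /u/ (between /r/ and /w/: before a voiced consonant) → [uː].
/w/ (between /u/ and /o/): no rule targets it → [w].
/o/ (word-final) is in the target of rule 3 but the environment (before a voiced consonant) is not met → [o].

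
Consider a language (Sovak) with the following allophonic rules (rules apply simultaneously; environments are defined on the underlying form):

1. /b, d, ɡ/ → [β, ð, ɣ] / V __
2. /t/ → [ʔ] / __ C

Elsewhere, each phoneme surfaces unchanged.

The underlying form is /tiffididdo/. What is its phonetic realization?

[tiffiðiðdo]

/t/ (word-initial) is in the target of rule 2 but the environment (immediately before a consonant) is not met → [t].
/d/ (between /i/ and /i/): immediately after a vowel, so rule 1 applies → [ð].
Rule 1 applies to /d/ (between /i/ and /d/: immediately after a vowel) → [ð].
/d/ (between /d/ and /o/): rule 1 targets it, but not immediately after a vowel → unchanged [d].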